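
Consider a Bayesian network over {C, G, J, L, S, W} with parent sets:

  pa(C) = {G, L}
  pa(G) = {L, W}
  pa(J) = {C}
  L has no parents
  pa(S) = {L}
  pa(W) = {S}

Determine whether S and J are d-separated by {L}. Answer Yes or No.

No

Enumerating the 4 paths from S to J and testing each for blocking by {L}:
Path 1: S → W → G → C → J
  W is a chain and W is not conditioned on; G is a chain and G is not conditioned on; C is a chain and C is not conditioned on — no node blocks this path, so it is active.
Path 2: S → W → G ← L → C → J
  G is a collider here and neither G nor any of its descendants is conditioned on, so the collider stays closed — the path is blocked at G.
Path 3: S ← L → G → C → J
  L is a fork here and L is conditioned on, so the path is blocked at L.
Path 4: S ← L → C → J
  L is a fork here and L is conditioned on, so the path is blocked at L.
Because an active path exists, S and J are not d-separated.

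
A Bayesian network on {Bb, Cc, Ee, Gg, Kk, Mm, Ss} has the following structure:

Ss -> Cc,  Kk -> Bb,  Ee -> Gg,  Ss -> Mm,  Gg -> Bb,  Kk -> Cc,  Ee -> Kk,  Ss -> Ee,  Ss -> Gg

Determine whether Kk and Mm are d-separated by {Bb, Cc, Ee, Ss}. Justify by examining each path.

There are 5 undirected paths between Kk and Mm; checking each against the conditioning set {Bb, Cc, Ee, Ss}:
Path 1: Kk → Cc ← Ss → Mm
  Ss is a fork here and Ss is conditioned on, so the path is blocked at Ss.
Path 2: Kk ← Ee ← Ss → Mm
  Ee is a chain here and Ee is conditioned on, so the path is blocked at Ee.
Path 3: Kk ← Ee → Gg ← Ss → Mm
  Ee is a fork here and Ee is conditioned on, so the path is blocked at Ee.
Path 4: Kk → Bb ← Gg ← Ss → Mm
  Ss is a fork here and Ss is conditioned on, so the path is blocked at Ss.
Path 5: Kk → Bb ← Gg ← Ee ← Ss → Mm
  Ee is a chain here and Ee is conditioned on, so the path is blocked at Ee.
All paths are blocked; Kk ⊥ Mm | {Bb, Cc, Ee, Ss} holds.

Yes — Kk and Mm are d-separated given {Bb, Cc, Ee, Ss}.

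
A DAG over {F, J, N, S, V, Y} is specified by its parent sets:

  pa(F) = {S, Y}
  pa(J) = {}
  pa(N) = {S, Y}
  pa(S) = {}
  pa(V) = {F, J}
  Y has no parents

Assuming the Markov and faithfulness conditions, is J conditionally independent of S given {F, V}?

Yes

There are 2 undirected paths between J and S; checking each against the conditioning set {F, V}:
Path 1: J → V ← F ← Y → N ← S
  F is a chain here and F is conditioned on, so the path is blocked at F.
Path 2: J → V ← F ← S
  F is a chain here and F is conditioned on, so the path is blocked at F.
All paths are blocked; J ⊥ S | {F, V} holds.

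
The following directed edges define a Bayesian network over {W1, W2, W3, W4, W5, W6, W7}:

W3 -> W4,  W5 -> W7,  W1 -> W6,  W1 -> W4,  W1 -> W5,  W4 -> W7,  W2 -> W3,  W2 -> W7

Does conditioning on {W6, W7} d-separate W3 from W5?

Enumerating the 4 paths from W3 to W5 and testing each for blocking by {W6, W7}:
Path 1: W3 ← W2 → W7 ← W4 ← W1 → W5
  W2 is a fork and W2 is not conditioned on; W7 is a collider and W7 is conditioned on, which opens it; W4 is a chain and W4 is not conditioned on; W1 is a fork and W1 is not conditioned on — no node blocks this path, so it is active.
Path 2: W3 ← W2 → W7 ← W5
  W2 is a fork and W2 is not conditioned on; W7 is a collider and W7 is conditioned on, which opens it — no node blocks this path, so it is active.
Path 3: W3 → W4 → W7 ← W5
  W4 is a chain and W4 is not conditioned on; W7 is a collider and W7 is conditioned on, which opens it — no node blocks this path, so it is active.
Path 4: W3 → W4 ← W1 → W5
  W4 is a collider and its descendant W7 is conditioned on, which opens it; W1 is a fork and W1 is not conditioned on — no node blocks this path, so it is active.
At least one path is unblocked, so d-separation fails.

No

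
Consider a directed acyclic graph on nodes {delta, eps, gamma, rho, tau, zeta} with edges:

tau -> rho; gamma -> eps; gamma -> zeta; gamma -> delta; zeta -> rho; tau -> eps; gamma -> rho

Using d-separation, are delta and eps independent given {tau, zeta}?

No

There are 3 undirected paths between delta and eps; checking each against the conditioning set {tau, zeta}:
Path 1: delta ← gamma → rho ← tau → eps
  rho is a collider here and neither rho nor any of its descendants is conditioned on, so the collider stays closed — the path is blocked at rho.
Path 2: delta ← gamma → zeta → rho ← tau → eps
  zeta is a chain here and zeta is conditioned on, so the path is blocked at zeta.
Path 3: delta ← gamma → eps
  gamma is a fork and gamma is not conditioned on — no node blocks this path, so it is active.
At least one path is unblocked, so d-separation fails.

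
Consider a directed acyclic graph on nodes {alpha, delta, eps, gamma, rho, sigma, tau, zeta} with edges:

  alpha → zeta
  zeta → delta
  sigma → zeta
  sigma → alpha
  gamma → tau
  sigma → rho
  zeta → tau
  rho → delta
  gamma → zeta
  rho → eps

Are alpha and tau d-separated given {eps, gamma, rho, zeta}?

Yes — alpha and tau are d-separated given {eps, gamma, rho, zeta}.

Enumerating the 6 paths from alpha to tau and testing each for blocking by {eps, gamma, rho, zeta}:
Path 1: alpha → zeta ← gamma → tau
  gamma is a fork here and gamma is conditioned on, so the path is blocked at gamma.
Path 2: alpha → zeta → tau
  zeta is a chain here and zeta is conditioned on, so the path is blocked at zeta.
Path 3: alpha ← sigma → zeta ← gamma → tau
  gamma is a fork here and gamma is conditioned on, so the path is blocked at gamma.
Path 4: alpha ← sigma → zeta → tau
  zeta is a chain here and zeta is conditioned on, so the path is blocked at zeta.
Path 5: alpha ← sigma → rho → delta ← zeta ← gamma → tau
  rho is a chain here and rho is conditioned on, so the path is blocked at rho.
Path 6: alpha ← sigma → rho → delta ← zeta → tau
  rho is a chain here and rho is conditioned on, so the path is blocked at rho.
All paths are blocked; alpha ⊥ tau | {eps, gamma, rho, zeta} holds.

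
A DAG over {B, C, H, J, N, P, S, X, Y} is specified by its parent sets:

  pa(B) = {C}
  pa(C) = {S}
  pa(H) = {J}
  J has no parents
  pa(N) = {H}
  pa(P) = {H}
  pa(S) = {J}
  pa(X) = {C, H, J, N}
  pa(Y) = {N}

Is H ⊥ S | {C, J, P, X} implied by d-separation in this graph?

Yes

There are 6 undirected paths between H and S; checking each against the conditioning set {C, J, P, X}:
  1. H ← J → S — J:fork[blocks] ⇒ blocked
  2. H ← J → X ← C ← S — J:fork[blocks]; X:collider[open]; C:chain[blocks] ⇒ blocked
  3. H → N → X ← J → S — N:chain[open]; X:collider[open]; J:fork[blocks] ⇒ blocked
  4. H → N → X ← C ← S — N:chain[open]; X:collider[open]; C:chain[blocks] ⇒ blocked
  5. H → X ← J → S — X:collider[open]; J:fork[blocks] ⇒ blocked
  6. H → X ← C ← S — X:collider[open]; C:chain[blocks] ⇒ blocked
Every path is blocked, so H and S are d-separated given {C, J, P, X}.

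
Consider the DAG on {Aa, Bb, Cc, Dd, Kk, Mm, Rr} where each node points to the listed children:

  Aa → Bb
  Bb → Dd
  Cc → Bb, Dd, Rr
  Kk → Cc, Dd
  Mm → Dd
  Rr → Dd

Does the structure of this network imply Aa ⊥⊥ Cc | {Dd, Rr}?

No — Aa and Cc are not d-separated given {Dd, Rr}.

Enumerating the 4 paths from Aa to Cc and testing each for blocking by {Dd, Rr}:
Path 1: Aa → Bb ← Cc
  Bb is a collider and its descendant Dd is conditioned on, which opens it — no node blocks this path, so it is active.
Path 2: Aa → Bb → Dd ← Rr ← Cc
  Rr is a chain here and Rr is conditioned on, so the path is blocked at Rr.
Path 3: Aa → Bb → Dd ← Kk → Cc
  Bb is a chain and Bb is not conditioned on; Dd is a collider and Dd is conditioned on, which opens it; Kk is a fork and Kk is not conditioned on — no node blocks this path, so it is active.
Path 4: Aa → Bb → Dd ← Cc
  Bb is a chain and Bb is not conditioned on; Dd is a collider and Dd is conditioned on, which opens it — no node blocks this path, so it is active.
At least one path is unblocked, so d-separation fails.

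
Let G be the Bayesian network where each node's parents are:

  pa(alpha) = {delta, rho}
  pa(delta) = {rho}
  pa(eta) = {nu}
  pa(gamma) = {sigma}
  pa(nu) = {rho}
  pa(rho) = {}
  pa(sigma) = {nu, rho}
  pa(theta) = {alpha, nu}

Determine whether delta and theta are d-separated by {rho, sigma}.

We examine all 6 paths between delta and theta:
  1. delta ← rho → nu → theta — rho:fork[blocks]; nu:chain[open] ⇒ blocked
  2. delta ← rho → sigma ← nu → theta — rho:fork[blocks]; sigma:collider[open]; nu:fork[open] ⇒ blocked
  3. delta ← rho → alpha → theta — rho:fork[blocks]; alpha:chain[open] ⇒ blocked
  4. delta → alpha ← rho → nu → theta — alpha:collider[blocks]; rho:fork[blocks]; nu:chain[open] ⇒ blocked
  5. delta → alpha ← rho → sigma ← nu → theta — alpha:collider[blocks]; rho:fork[blocks]; sigma:collider[open]; nu:fork[open] ⇒ blocked
  6. delta → alpha → theta — alpha:chain[open] ⇒ active
At least one path is unblocked, so d-separation fails.

No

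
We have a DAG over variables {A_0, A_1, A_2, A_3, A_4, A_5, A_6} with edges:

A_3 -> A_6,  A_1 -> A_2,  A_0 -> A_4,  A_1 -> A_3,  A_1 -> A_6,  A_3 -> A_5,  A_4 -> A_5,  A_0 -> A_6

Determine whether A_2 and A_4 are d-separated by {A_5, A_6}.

No

There are 4 undirected paths between A_2 and A_4; checking each against the conditioning set {A_5, A_6}:
Path 1: A_2 ← A_1 → A_6 ← A_0 → A_4
  A_1 is a fork and A_1 is not conditioned on; A_6 is a collider and A_6 is conditioned on, which opens it; A_0 is a fork and A_0 is not conditioned on — no node blocks this path, so it is active.
Path 2: A_2 ← A_1 → A_6 ← A_3 → A_5 ← A_4
  A_1 is a fork and A_1 is not conditioned on; A_6 is a collider and A_6 is conditioned on, which opens it; A_3 is a fork and A_3 is not conditioned on; A_5 is a collider and A_5 is conditioned on, which opens it — no node blocks this path, so it is active.
Path 3: A_2 ← A_1 → A_3 → A_5 ← A_4
  A_1 is a fork and A_1 is not conditioned on; A_3 is a chain and A_3 is not conditioned on; A_5 is a collider and A_5 is conditioned on, which opens it — no node blocks this path, so it is active.
Path 4: A_2 ← A_1 → A_3 → A_6 ← A_0 → A_4
  A_1 is a fork and A_1 is not conditioned on; A_3 is a chain and A_3 is not conditioned on; A_6 is a collider and A_6 is conditioned on, which opens it; A_0 is a fork and A_0 is not conditioned on — no node blocks this path, so it is active.
Because an active path exists, A_2 and A_4 are not d-separated.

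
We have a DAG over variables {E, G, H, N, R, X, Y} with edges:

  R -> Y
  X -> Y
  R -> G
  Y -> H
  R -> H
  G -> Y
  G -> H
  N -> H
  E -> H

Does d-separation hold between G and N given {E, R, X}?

Yes — G and N are d-separated given {E, R, X}.

5 paths connect G and N; each must be blocked for d-separation to hold:
Path 1: G → Y → H ← N
  H is a collider here and neither H nor any of its descendants is conditioned on, so the collider stays closed — the path is blocked at H.
Path 2: G → Y ← R → H ← N
  Y is a collider here and neither Y nor any of its descendants is conditioned on, so the collider stays closed — the path is blocked at Y.
Path 3: G → H ← N
  H is a collider here and neither H nor any of its descendants is conditioned on, so the collider stays closed — the path is blocked at H.
Path 4: G ← R → Y → H ← N
  R is a fork here and R is conditioned on, so the path is blocked at R.
Path 5: G ← R → H ← N
  R is a fork here and R is conditioned on, so the path is blocked at R.
Since every path is blocked, d-separation holds.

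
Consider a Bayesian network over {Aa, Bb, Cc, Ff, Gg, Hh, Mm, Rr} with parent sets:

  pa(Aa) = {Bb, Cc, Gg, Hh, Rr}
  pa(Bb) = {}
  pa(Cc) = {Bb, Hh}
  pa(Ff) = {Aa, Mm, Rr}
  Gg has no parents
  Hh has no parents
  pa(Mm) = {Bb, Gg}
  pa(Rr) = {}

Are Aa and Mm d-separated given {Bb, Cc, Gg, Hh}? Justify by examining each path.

Enumerating the 6 paths from Aa to Mm and testing each for blocking by {Bb, Cc, Gg, Hh}:
Path 1: Aa ← Hh → Cc ← Bb → Mm
  Hh is a fork here and Hh is conditioned on, so the path is blocked at Hh.
Path 2: Aa → Ff ← Mm
  Ff is a collider here and neither Ff nor any of its descendants is conditioned on, so the collider stays closed — the path is blocked at Ff.
Path 3: Aa ← Cc ← Bb → Mm
  Cc is a chain here and Cc is conditioned on, so the path is blocked at Cc.
Path 4: Aa ← Rr → Ff ← Mm
  Ff is a collider here and neither Ff nor any of its descendants is conditioned on, so the collider stays closed — the path is blocked at Ff.
Path 5: Aa ← Bb → Mm
  Bb is a fork here and Bb is conditioned on, so the path is blocked at Bb.
Path 6: Aa ← Gg → Mm
  Gg is a fork here and Gg is conditioned on, so the path is blocked at Gg.
Every path is blocked, so Aa and Mm are d-separated given {Bb, Cc, Gg, Hh}.

Yes — Aa and Mm are d-separated given {Bb, Cc, Gg, Hh}.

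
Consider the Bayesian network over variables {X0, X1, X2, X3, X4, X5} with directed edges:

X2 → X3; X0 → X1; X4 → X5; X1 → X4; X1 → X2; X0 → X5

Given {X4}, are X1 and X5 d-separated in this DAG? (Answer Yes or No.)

No — X1 and X5 are not d-separated given {X4}.

Enumerating the 2 paths from X1 to X5 and testing each for blocking by {X4}:
Path 1: X1 ← X0 → X5
  X0 is a fork and X0 is not conditioned on — no node blocks this path, so it is active.
Path 2: X1 → X4 → X5
  X4 is a chain here and X4 is conditioned on, so the path is blocked at X4.
Because an active path exists, X1 and X5 are not d-separated.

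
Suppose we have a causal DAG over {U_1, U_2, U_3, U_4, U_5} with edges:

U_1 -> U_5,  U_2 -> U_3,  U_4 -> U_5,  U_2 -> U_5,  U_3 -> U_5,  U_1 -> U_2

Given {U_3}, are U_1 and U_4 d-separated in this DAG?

Yes — U_1 and U_4 are d-separated given {U_3}.

There are 3 undirected paths between U_1 and U_4; checking each against the conditioning set {U_3}:
Path 1: U_1 → U_5 ← U_4
  U_5 is a collider here and neither U_5 nor any of its descendants is conditioned on, so the collider stays closed — the path is blocked at U_5.
Path 2: U_1 → U_2 → U_5 ← U_4
  U_5 is a collider here and neither U_5 nor any of its descendants is conditioned on, so the collider stays closed — the path is blocked at U_5.
Path 3: U_1 → U_2 → U_3 → U_5 ← U_4
  U_3 is a chain here and U_3 is conditioned on, so the path is blocked at U_3.
Every path is blocked, so U_1 and U_4 are d-separated given {U_3}.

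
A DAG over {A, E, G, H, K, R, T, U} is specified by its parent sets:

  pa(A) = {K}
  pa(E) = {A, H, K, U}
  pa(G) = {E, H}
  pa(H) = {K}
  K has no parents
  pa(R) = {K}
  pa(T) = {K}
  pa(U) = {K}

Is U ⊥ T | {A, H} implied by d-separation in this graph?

No — U and T are not d-separated given {A, H}.

Enumerating the 5 paths from U to T and testing each for blocking by {A, H}:
Path 1: U → E ← K → T
  E is a collider here and neither E nor any of its descendants is conditioned on, so the collider stays closed — the path is blocked at E.
Path 2: U → E ← A ← K → T
  E is a collider here and neither E nor any of its descendants is conditioned on, so the collider stays closed — the path is blocked at E.
Path 3: U → E → G ← H ← K → T
  G is a collider here and neither G nor any of its descendants is conditioned on, so the collider stays closed — the path is blocked at G.
Path 4: U → E ← H ← K → T
  E is a collider here and neither E nor any of its descendants is conditioned on, so the collider stays closed — the path is blocked at E.
Path 5: U ← K → T
  K is a fork and K is not conditioned on — no node blocks this path, so it is active.
Since the path U ← K → T is active, U and T are not d-separated given {A, H}.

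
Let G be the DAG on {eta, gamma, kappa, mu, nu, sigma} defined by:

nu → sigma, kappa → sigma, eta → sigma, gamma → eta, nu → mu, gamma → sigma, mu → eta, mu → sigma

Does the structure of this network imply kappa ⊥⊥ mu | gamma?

Enumerating the 4 paths from kappa to mu and testing each for blocking by {gamma}:
  1. kappa → sigma ← gamma → eta ← mu — sigma:collider[blocks]; gamma:fork[blocks]; eta:collider[blocks] ⇒ blocked
  2. kappa → sigma ← nu → mu — sigma:collider[blocks]; nu:fork[open] ⇒ blocked
  3. kappa → sigma ← mu — sigma:collider[blocks] ⇒ blocked
  4. kappa → sigma ← eta ← mu — sigma:collider[blocks]; eta:chain[open] ⇒ blocked
All paths are blocked; kappa ⊥ mu | {gamma} holds.

Yes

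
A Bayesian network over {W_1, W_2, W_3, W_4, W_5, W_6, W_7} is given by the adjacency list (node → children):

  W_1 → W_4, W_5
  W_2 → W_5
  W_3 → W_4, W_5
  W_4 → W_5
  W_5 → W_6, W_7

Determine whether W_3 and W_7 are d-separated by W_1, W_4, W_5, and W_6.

Yes

3 paths connect W_3 and W_7; each must be blocked for d-separation to hold:
Path 1: W_3 → W_4 ← W_1 → W_5 → W_7
  W_1 is a fork here and W_1 is conditioned on, so the path is blocked at W_1.
Path 2: W_3 → W_4 → W_5 → W_7
  W_4 is a chain here and W_4 is conditioned on, so the path is blocked at W_4.
Path 3: W_3 → W_5 → W_7
  W_5 is a chain here and W_5 is conditioned on, so the path is blocked at W_5.
Since every path is blocked, d-separation holds.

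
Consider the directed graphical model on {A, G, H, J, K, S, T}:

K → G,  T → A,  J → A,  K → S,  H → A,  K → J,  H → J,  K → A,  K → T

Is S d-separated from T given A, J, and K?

Yes

We examine all 4 paths between S and T:
Path 1: S ← K → J ← H → A ← T
  K is a fork here and K is conditioned on, so the path is blocked at K.
Path 2: S ← K → J → A ← T
  K is a fork here and K is conditioned on, so the path is blocked at K.
Path 3: S ← K → A ← T
  K is a fork here and K is conditioned on, so the path is blocked at K.
Path 4: S ← K → T
  K is a fork here and K is conditioned on, so the path is blocked at K.
All paths are blocked; S ⊥ T | {A, J, K} holds.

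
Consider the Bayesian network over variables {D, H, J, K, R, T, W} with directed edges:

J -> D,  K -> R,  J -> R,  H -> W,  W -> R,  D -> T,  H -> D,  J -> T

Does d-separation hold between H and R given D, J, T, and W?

Yes

Enumerating the 3 paths from H to R and testing each for blocking by {D, J, T, W}:
  1. H → W → R — W:chain[blocks] ⇒ blocked
  2. H → D → T ← J → R — D:chain[blocks]; T:collider[open]; J:fork[blocks] ⇒ blocked
  3. H → D ← J → R — D:collider[open]; J:fork[blocks] ⇒ blocked
Every path is blocked, so H and R are d-separated given {D, J, T, W}.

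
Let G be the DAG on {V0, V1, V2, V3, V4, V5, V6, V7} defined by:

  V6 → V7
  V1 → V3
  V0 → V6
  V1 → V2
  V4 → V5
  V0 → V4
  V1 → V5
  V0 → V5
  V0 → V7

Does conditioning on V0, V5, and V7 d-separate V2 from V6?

Yes — V2 and V6 are d-separated given {V0, V5, V7}.

There are 4 undirected paths between V2 and V6; checking each against the conditioning set {V0, V5, V7}:
Path 1: V2 ← V1 → V5 ← V0 → V7 ← V6
  V0 is a fork here and V0 is conditioned on, so the path is blocked at V0.
Path 2: V2 ← V1 → V5 ← V0 → V6
  V0 is a fork here and V0 is conditioned on, so the path is blocked at V0.
Path 3: V2 ← V1 → V5 ← V4 ← V0 → V7 ← V6
  V0 is a fork here and V0 is conditioned on, so the path is blocked at V0.
Path 4: V2 ← V1 → V5 ← V4 ← V0 → V6
  V0 is a fork here and V0 is conditioned on, so the path is blocked at V0.
All paths are blocked; V2 ⊥ V6 | {V0, V5, V7} holds.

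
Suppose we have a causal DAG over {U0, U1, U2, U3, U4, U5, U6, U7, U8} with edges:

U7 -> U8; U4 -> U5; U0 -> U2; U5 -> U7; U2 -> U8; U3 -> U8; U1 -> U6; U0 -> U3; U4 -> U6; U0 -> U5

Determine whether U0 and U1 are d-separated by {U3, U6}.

Yes

We examine all 3 paths between U0 and U1:
  1. U0 → U5 ← U4 → U6 ← U1 — U5:collider[blocks]; U4:fork[open]; U6:collider[open] ⇒ blocked
  2. U0 → U2 → U8 ← U7 ← U5 ← U4 → U6 ← U1 — U2:chain[open]; U8:collider[blocks]; U7:chain[open]; U5:chain[open]; U4:fork[open]; U6:collider[open] ⇒ blocked
  3. U0 → U3 → U8 ← U7 ← U5 ← U4 → U6 ← U1 — U3:chain[blocks]; U8:collider[blocks]; U7:chain[open]; U5:chain[open]; U4:fork[open]; U6:collider[open] ⇒ blocked
Every path is blocked, so U0 and U1 are d-separated given {U3, U6}.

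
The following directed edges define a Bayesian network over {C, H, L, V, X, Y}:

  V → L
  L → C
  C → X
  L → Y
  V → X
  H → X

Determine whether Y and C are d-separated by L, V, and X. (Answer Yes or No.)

Yes

There are 2 undirected paths between Y and C; checking each against the conditioning set {L, V, X}:
  1. Y ← L ← V → X ← C — L:chain[blocks]; V:fork[blocks]; X:collider[open] ⇒ blocked
  2. Y ← L → C — L:fork[blocks] ⇒ blocked
Since every path is blocked, d-separation holds.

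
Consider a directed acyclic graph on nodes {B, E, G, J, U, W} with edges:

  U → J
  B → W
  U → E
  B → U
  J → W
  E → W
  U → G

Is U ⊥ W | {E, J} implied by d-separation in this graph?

3 paths connect U and W; each must be blocked for d-separation to hold:
Path 1: U → J → W
  J is a chain here and J is conditioned on, so the path is blocked at J.
Path 2: U → E → W
  E is a chain here and E is conditioned on, so the path is blocked at E.
Path 3: U ← B → W
  B is a fork and B is not conditioned on — no node blocks this path, so it is active.
At least one path is unblocked, so d-separation fails.

No — U and W are not d-separated given {E, J}.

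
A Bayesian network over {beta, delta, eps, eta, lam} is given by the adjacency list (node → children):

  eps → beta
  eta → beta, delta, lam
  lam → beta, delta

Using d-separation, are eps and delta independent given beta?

No — eps and delta are not d-separated given {beta}.

There are 4 undirected paths between eps and delta; checking each against the conditioning set {beta}:
Path 1: eps → beta ← eta → lam → delta
  beta is a collider and beta is conditioned on, which opens it; eta is a fork and eta is not conditioned on; lam is a chain and lam is not conditioned on — no node blocks this path, so it is active.
Path 2: eps → beta ← eta → delta
  beta is a collider and beta is conditioned on, which opens it; eta is a fork and eta is not conditioned on — no node blocks this path, so it is active.
Path 3: eps → beta ← lam ← eta → delta
  beta is a collider and beta is conditioned on, which opens it; lam is a chain and lam is not conditioned on; eta is a fork and eta is not conditioned on — no node blocks this path, so it is active.
Path 4: eps → beta ← lam → delta
  beta is a collider and beta is conditioned on, which opens it; lam is a fork and lam is not conditioned on — no node blocks this path, so it is active.
At least one path is unblocked, so d-separation fails.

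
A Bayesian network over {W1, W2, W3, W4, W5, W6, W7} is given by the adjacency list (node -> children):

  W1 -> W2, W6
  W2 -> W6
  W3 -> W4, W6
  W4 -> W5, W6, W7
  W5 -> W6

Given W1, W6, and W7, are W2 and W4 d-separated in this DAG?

No — W2 and W4 are not d-separated given {W1, W6, W7}.

Enumerating the 6 paths from W2 to W4 and testing each for blocking by {W1, W6, W7}:
Path 1: W2 ← W1 → W6 ← W5 ← W4
  W1 is a fork here and W1 is conditioned on, so the path is blocked at W1.
Path 2: W2 ← W1 → W6 ← W4
  W1 is a fork here and W1 is conditioned on, so the path is blocked at W1.
Path 3: W2 ← W1 → W6 ← W3 → W4
  W1 is a fork here and W1 is conditioned on, so the path is blocked at W1.
Path 4: W2 → W6 ← W5 ← W4
  W6 is a collider and W6 is conditioned on, which opens it; W5 is a chain and W5 is not conditioned on — no node blocks this path, so it is active.
Path 5: W2 → W6 ← W4
  W6 is a collider and W6 is conditioned on, which opens it — no node blocks this path, so it is active.
Path 6: W2 → W6 ← W3 → W4
  W6 is a collider and W6 is conditioned on, which opens it; W3 is a fork and W3 is not conditioned on — no node blocks this path, so it is active.
At least one path is unblocked, so d-separation fails.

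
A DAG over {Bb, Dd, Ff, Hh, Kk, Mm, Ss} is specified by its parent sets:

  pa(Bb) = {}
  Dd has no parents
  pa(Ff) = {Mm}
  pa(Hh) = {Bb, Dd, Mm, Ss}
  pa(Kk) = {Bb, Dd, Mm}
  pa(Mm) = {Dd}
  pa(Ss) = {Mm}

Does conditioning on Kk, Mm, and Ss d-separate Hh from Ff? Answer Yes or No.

Yes

Enumerating the 6 paths from Hh to Ff and testing each for blocking by {Kk, Mm, Ss}:
Path 1: Hh ← Bb → Kk ← Dd → Mm → Ff
  Mm is a chain here and Mm is conditioned on, so the path is blocked at Mm.
Path 2: Hh ← Bb → Kk ← Mm → Ff
  Mm is a fork here and Mm is conditioned on, so the path is blocked at Mm.
Path 3: Hh ← Dd → Mm → Ff
  Mm is a chain here and Mm is conditioned on, so the path is blocked at Mm.
Path 4: Hh ← Dd → Kk ← Mm → Ff
  Mm is a fork here and Mm is conditioned on, so the path is blocked at Mm.
Path 5: Hh ← Mm → Ff
  Mm is a fork here and Mm is conditioned on, so the path is blocked at Mm.
Path 6: Hh ← Ss ← Mm → Ff
  Ss is a chain here and Ss is conditioned on, so the path is blocked at Ss.
All paths are blocked; Hh ⊥ Ff | {Kk, Mm, Ss} holds.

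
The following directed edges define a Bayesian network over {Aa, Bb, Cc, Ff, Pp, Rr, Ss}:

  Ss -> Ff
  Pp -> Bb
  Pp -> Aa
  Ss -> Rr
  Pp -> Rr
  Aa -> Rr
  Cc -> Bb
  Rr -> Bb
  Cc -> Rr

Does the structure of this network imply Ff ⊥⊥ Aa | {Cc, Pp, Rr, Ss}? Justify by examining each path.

Yes

There are 4 undirected paths between Ff and Aa; checking each against the conditioning set {Cc, Pp, Rr, Ss}:
Path 1: Ff ← Ss → Rr ← Cc → Bb ← Pp → Aa
  Ss is a fork here and Ss is conditioned on, so the path is blocked at Ss.
Path 2: Ff ← Ss → Rr ← Pp → Aa
  Ss is a fork here and Ss is conditioned on, so the path is blocked at Ss.
Path 3: Ff ← Ss → Rr ← Aa
  Ss is a fork here and Ss is conditioned on, so the path is blocked at Ss.
Path 4: Ff ← Ss → Rr → Bb ← Pp → Aa
  Ss is a fork here and Ss is conditioned on, so the path is blocked at Ss.
Every path is blocked, so Ff and Aa are d-separated given {Cc, Pp, Rr, Ss}.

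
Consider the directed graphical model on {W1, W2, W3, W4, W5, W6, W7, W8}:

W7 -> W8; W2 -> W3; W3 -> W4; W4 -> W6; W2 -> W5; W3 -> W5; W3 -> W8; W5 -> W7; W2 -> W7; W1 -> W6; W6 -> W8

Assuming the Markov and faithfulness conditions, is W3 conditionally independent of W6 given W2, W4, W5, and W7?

We examine all 6 paths between W3 and W6:
Path 1: W3 → W8 ← W6
  W8 is a collider here and neither W8 nor any of its descendants is conditioned on, so the collider stays closed — the path is blocked at W8.
Path 2: W3 → W4 → W6
  W4 is a chain here and W4 is conditioned on, so the path is blocked at W4.
Path 3: W3 ← W2 → W7 → W8 ← W6
  W2 is a fork here and W2 is conditioned on, so the path is blocked at W2.
Path 4: W3 ← W2 → W5 → W7 → W8 ← W6
  W2 is a fork here and W2 is conditioned on, so the path is blocked at W2.
Path 5: W3 → W5 ← W2 → W7 → W8 ← W6
  W2 is a fork here and W2 is conditioned on, so the path is blocked at W2.
Path 6: W3 → W5 → W7 → W8 ← W6
  W5 is a chain here and W5 is conditioned on, so the path is blocked at W5.
Since every path is blocked, d-separation holds.

Yes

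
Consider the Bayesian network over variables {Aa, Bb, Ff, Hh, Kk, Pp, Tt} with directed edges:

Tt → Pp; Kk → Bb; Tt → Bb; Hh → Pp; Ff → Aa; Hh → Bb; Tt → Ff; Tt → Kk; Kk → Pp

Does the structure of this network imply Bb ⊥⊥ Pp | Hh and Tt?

No

5 paths connect Bb and Pp; each must be blocked for d-separation to hold:
Path 1: Bb ← Hh → Pp
  Hh is a fork here and Hh is conditioned on, so the path is blocked at Hh.
Path 2: Bb ← Tt → Pp
  Tt is a fork here and Tt is conditioned on, so the path is blocked at Tt.
Path 3: Bb ← Tt → Kk → Pp
  Tt is a fork here and Tt is conditioned on, so the path is blocked at Tt.
Path 4: Bb ← Kk ← Tt → Pp
  Tt is a fork here and Tt is conditioned on, so the path is blocked at Tt.
Path 5: Bb ← Kk → Pp
  Kk is a fork and Kk is not conditioned on — no node blocks this path, so it is active.
At least one path is unblocked, so d-separation fails.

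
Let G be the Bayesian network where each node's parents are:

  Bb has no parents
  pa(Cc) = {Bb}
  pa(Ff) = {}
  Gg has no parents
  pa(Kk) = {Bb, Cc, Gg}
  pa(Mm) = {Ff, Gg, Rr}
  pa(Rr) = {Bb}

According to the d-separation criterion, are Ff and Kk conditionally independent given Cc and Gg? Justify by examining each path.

Yes

Enumerating the 3 paths from Ff to Kk and testing each for blocking by {Cc, Gg}:
  1. Ff → Mm ← Gg → Kk — Mm:collider[blocks]; Gg:fork[blocks] ⇒ blocked
  2. Ff → Mm ← Rr ← Bb → Kk — Mm:collider[blocks]; Rr:chain[open]; Bb:fork[open] ⇒ blocked
  3. Ff → Mm ← Rr ← Bb → Cc → Kk — Mm:collider[blocks]; Rr:chain[open]; Bb:fork[open]; Cc:chain[blocks] ⇒ blocked
All paths are blocked; Ff ⊥ Kk | {Cc, Gg} holds.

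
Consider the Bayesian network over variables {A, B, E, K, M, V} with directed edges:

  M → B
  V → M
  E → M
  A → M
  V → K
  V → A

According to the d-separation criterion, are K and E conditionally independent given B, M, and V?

Yes

We examine all 2 paths between K and E:
Path 1: K ← V → M ← E
  V is a fork here and V is conditioned on, so the path is blocked at V.
Path 2: K ← V → A → M ← E
  V is a fork here and V is conditioned on, so the path is blocked at V.
All paths are blocked; K ⊥ E | {B, M, V} holds.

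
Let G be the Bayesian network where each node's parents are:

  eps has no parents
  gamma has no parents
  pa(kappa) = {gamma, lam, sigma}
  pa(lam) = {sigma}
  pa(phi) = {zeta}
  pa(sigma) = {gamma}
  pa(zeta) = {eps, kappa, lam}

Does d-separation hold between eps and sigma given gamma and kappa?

We examine all 6 paths between eps and sigma:
  1. eps → zeta ← lam ← sigma — zeta:collider[blocks]; lam:chain[open] ⇒ blocked
  2. eps → zeta ← lam → kappa ← sigma — zeta:collider[blocks]; lam:fork[open]; kappa:collider[open] ⇒ blocked
  3. eps → zeta ← lam → kappa ← gamma → sigma — zeta:collider[blocks]; lam:fork[open]; kappa:collider[open]; gamma:fork[blocks] ⇒ blocked
  4. eps → zeta ← kappa ← lam ← sigma — zeta:collider[blocks]; kappa:chain[blocks]; lam:chain[open] ⇒ blocked
  5. eps → zeta ← kappa ← sigma — zeta:collider[blocks]; kappa:chain[blocks] ⇒ blocked
  6. eps → zeta ← kappa ← gamma → sigma — zeta:collider[blocks]; kappa:chain[blocks]; gamma:fork[blocks] ⇒ blocked
Since every path is blocked, d-separation holds.

Yes — eps and sigma are d-separated given {gamma, kappa}.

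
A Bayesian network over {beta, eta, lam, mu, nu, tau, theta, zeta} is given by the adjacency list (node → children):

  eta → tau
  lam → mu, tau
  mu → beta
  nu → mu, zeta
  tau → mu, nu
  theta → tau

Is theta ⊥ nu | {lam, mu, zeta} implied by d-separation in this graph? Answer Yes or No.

No

We examine all 3 paths between theta and nu:
Path 1: theta → tau ← lam → mu ← nu
  lam is a fork here and lam is conditioned on, so the path is blocked at lam.
Path 2: theta → tau → mu ← nu
  tau is a chain and tau is not conditioned on; mu is a collider and mu is conditioned on, which opens it — no node blocks this path, so it is active.
Path 3: theta → tau → nu
  tau is a chain and tau is not conditioned on — no node blocks this path, so it is active.
Because an active path exists, theta and nu are not d-separated.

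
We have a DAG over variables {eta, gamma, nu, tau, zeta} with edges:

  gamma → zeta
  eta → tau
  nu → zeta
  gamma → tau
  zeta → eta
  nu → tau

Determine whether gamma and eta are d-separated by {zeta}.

Yes — gamma and eta are d-separated given {zeta}.

There are 4 undirected paths between gamma and eta; checking each against the conditioning set {zeta}:
Path 1: gamma → zeta ← nu → tau ← eta
  tau is a collider here and neither tau nor any of its descendants is conditioned on, so the collider stays closed — the path is blocked at tau.
Path 2: gamma → zeta → eta
  zeta is a chain here and zeta is conditioned on, so the path is blocked at zeta.
Path 3: gamma → tau ← nu → zeta → eta
  tau is a collider here and neither tau nor any of its descendants is conditioned on, so the collider stays closed — the path is blocked at tau.
Path 4: gamma → tau ← eta
  tau is a collider here and neither tau nor any of its descendants is conditioned on, so the collider stays closed — the path is blocked at tau.
All paths are blocked; gamma ⊥ eta | {zeta} holds.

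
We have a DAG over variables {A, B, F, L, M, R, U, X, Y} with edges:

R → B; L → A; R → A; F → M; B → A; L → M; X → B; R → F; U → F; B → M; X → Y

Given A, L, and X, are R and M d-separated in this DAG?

No

Enumerating the 5 paths from R to M and testing each for blocking by {A, L, X}:
Path 1: R → A ← L → M
  L is a fork here and L is conditioned on, so the path is blocked at L.
Path 2: R → A ← B → M
  A is a collider and A is conditioned on, which opens it; B is a fork and B is not conditioned on — no node blocks this path, so it is active.
Path 3: R → B → A ← L → M
  L is a fork here and L is conditioned on, so the path is blocked at L.
Path 4: R → B → M
  B is a chain and B is not conditioned on — no node blocks this path, so it is active.
Path 5: R → F → M
  F is a chain and F is not conditioned on — no node blocks this path, so it is active.
At least one path is unblocked, so d-separation fails.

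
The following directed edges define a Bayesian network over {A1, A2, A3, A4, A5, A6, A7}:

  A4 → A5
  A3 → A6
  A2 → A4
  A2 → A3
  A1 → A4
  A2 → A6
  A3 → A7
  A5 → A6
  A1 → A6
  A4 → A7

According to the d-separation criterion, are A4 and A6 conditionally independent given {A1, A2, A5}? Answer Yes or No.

Yes — A4 and A6 are d-separated given {A1, A2, A5}.

Enumerating the 6 paths from A4 to A6 and testing each for blocking by {A1, A2, A5}:
Path 1: A4 ← A2 → A3 → A6
  A2 is a fork here and A2 is conditioned on, so the path is blocked at A2.
Path 2: A4 ← A2 → A6
  A2 is a fork here and A2 is conditioned on, so the path is blocked at A2.
Path 3: A4 → A7 ← A3 ← A2 → A6
  A7 is a collider here and neither A7 nor any of its descendants is conditioned on, so the collider stays closed — the path is blocked at A7.
Path 4: A4 → A7 ← A3 → A6
  A7 is a collider here and neither A7 nor any of its descendants is conditioned on, so the collider stays closed — the path is blocked at A7.
Path 5: A4 → A5 → A6
  A5 is a chain here and A5 is conditioned on, so the path is blocked at A5.
Path 6: A4 ← A1 → A6
  A1 is a fork here and A1 is conditioned on, so the path is blocked at A1.
Every path is blocked, so A4 and A6 are d-separated given {A1, A2, A5}.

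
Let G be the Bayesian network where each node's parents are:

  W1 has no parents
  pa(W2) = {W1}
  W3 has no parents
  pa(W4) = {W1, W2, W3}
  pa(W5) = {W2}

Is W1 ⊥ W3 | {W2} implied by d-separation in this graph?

Enumerating the 2 paths from W1 to W3 and testing each for blocking by {W2}:
  1. W1 → W4 ← W3 — W4:collider[blocks] ⇒ blocked
  2. W1 → W2 → W4 ← W3 — W2:chain[blocks]; W4:collider[blocks] ⇒ blocked
All paths are blocked; W1 ⊥ W3 | {W2} holds.

Yes — W1 and W3 are d-separated given {W2}.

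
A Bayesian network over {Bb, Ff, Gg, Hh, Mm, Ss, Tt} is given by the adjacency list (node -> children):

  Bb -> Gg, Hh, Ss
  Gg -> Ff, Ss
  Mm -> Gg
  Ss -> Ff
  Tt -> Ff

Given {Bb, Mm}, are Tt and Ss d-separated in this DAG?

Yes

We examine all 3 paths between Tt and Ss:
Path 1: Tt → Ff ← Ss
  Ff is a collider here and neither Ff nor any of its descendants is conditioned on, so the collider stays closed — the path is blocked at Ff.
Path 2: Tt → Ff ← Gg → Ss
  Ff is a collider here and neither Ff nor any of its descendants is conditioned on, so the collider stays closed — the path is blocked at Ff.
Path 3: Tt → Ff ← Gg ← Bb → Ss
  Ff is a collider here and neither Ff nor any of its descendants is conditioned on, so the collider stays closed — the path is blocked at Ff.
All paths are blocked; Tt ⊥ Ss | {Bb, Mm} holds.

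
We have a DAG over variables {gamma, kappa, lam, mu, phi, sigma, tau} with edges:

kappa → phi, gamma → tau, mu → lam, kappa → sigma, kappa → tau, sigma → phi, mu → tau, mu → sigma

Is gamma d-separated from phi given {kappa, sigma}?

4 paths connect gamma and phi; each must be blocked for d-separation to hold:
Path 1: gamma → tau ← kappa → sigma → phi
  tau is a collider here and neither tau nor any of its descendants is conditioned on, so the collider stays closed — the path is blocked at tau.
Path 2: gamma → tau ← kappa → phi
  tau is a collider here and neither tau nor any of its descendants is conditioned on, so the collider stays closed — the path is blocked at tau.
Path 3: gamma → tau ← mu → sigma ← kappa → phi
  tau is a collider here and neither tau nor any of its descendants is conditioned on, so the collider stays closed — the path is blocked at tau.
Path 4: gamma → tau ← mu → sigma → phi
  tau is a collider here and neither tau nor any of its descendants is conditioned on, so the collider stays closed — the path is blocked at tau.
All paths are blocked; gamma ⊥ phi | {kappa, sigma} holds.

Yes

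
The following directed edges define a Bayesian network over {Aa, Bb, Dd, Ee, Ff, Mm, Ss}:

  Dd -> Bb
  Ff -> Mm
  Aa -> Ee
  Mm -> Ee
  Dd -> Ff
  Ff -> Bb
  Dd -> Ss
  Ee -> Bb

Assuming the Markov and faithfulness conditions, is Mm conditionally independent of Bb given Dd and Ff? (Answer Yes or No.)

We examine all 3 paths between Mm and Bb:
  1. Mm → Ee → Bb — Ee:chain[open] ⇒ active
  2. Mm ← Ff ← Dd → Bb — Ff:chain[blocks]; Dd:fork[blocks] ⇒ blocked
  3. Mm ← Ff → Bb — Ff:fork[blocks] ⇒ blocked
Since the path Mm → Ee → Bb is active, Mm and Bb are not d-separated given {Dd, Ff}.

No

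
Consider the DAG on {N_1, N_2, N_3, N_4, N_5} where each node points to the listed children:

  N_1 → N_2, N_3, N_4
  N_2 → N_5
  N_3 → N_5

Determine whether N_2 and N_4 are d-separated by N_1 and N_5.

Yes

There are 2 undirected paths between N_2 and N_4; checking each against the conditioning set {N_1, N_5}:
Path 1: N_2 ← N_1 → N_4
  N_1 is a fork here and N_1 is conditioned on, so the path is blocked at N_1.
Path 2: N_2 → N_5 ← N_3 ← N_1 → N_4
  N_1 is a fork here and N_1 is conditioned on, so the path is blocked at N_1.
Since every path is blocked, d-separation holds.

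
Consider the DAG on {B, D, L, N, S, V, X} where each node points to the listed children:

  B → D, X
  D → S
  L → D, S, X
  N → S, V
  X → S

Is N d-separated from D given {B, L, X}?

Enumerating the 5 paths from N to D and testing each for blocking by {B, L, X}:
Path 1: N → S ← X ← L → D
  S is a collider here and neither S nor any of its descendants is conditioned on, so the collider stays closed — the path is blocked at S.
Path 2: N → S ← X ← B → D
  S is a collider here and neither S nor any of its descendants is conditioned on, so the collider stays closed — the path is blocked at S.
Path 3: N → S ← L → X ← B → D
  S is a collider here and neither S nor any of its descendants is conditioned on, so the collider stays closed — the path is blocked at S.
Path 4: N → S ← L → D
  S is a collider here and neither S nor any of its descendants is conditioned on, so the collider stays closed — the path is blocked at S.
Path 5: N → S ← D
  S is a collider here and neither S nor any of its descendants is conditioned on, so the collider stays closed — the path is blocked at S.
All paths are blocked; N ⊥ D | {B, L, X} holds.

Yes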